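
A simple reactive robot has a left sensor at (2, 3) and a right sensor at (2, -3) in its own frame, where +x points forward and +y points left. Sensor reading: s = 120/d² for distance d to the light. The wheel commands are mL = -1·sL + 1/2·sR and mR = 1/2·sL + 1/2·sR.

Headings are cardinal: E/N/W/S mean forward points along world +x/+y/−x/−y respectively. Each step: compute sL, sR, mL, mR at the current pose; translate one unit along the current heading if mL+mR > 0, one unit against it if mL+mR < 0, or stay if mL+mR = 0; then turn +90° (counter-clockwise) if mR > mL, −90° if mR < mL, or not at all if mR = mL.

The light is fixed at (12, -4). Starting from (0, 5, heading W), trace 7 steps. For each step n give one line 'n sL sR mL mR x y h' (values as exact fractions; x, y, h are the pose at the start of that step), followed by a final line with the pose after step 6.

n=0: pose=(0,5,W); sL=15/29, sR=6/17; mL=-168/493, mR=429/986; mL+mR=93/986 → advance +1; mR−mL=45/58 → turn +1·90°
n=1: pose=(-1,5,S); sL=120/149, sR=24/61; mL=-5532/9089, mR=5448/9089; mL+mR=-84/9089 → advance -1; mR−mL=180/149 → turn +1·90°
n=2: pose=(-1,6,E); sL=12/29, sR=12/17; mL=-30/493, mR=276/493; mL+mR=246/493 → advance +1; mR−mL=18/29 → turn +1·90°
n=3: pose=(0,6,N); sL=40/123, sR=8/15; mL=-12/205, mR=88/205; mL+mR=76/205 → advance +1; mR−mL=20/41 → turn +1·90°
n=4: pose=(0,7,W); sL=6/13, sR=15/49; mL=-393/1274, mR=489/1274; mL+mR=48/637 → advance +1; mR−mL=9/13 → turn +1·90°
n=5: pose=(-1,7,S); sL=120/181, sR=120/337; mL=-29580/60997, mR=31080/60997; mL+mR=1500/60997 → advance +1; mR−mL=180/181 → turn +1·90°
n=6: pose=(-1,6,E); sL=12/29, sR=12/17; mL=-30/493, mR=276/493; mL+mR=246/493 → advance +1; mR−mL=18/29 → turn +1·90°

0 15/29 6/17 -168/493 429/986 0 5 W
1 120/149 24/61 -5532/9089 5448/9089 -1 5 S
2 12/29 12/17 -30/493 276/493 -1 6 E
3 40/123 8/15 -12/205 88/205 0 6 N
4 6/13 15/49 -393/1274 489/1274 0 7 W
5 120/181 120/337 -29580/60997 31080/60997 -1 7 S
6 12/29 12/17 -30/493 276/493 -1 6 E
final 0 6 N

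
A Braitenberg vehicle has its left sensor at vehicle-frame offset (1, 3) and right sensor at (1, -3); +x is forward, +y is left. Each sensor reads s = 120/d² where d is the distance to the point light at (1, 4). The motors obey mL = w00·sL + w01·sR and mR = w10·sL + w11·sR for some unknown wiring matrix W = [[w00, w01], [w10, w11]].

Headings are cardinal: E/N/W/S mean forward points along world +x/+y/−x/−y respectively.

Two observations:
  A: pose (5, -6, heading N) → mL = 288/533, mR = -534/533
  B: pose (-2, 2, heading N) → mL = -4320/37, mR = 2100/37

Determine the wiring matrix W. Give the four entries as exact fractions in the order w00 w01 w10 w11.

obs A: pose=(5,-6,N) → sL=60/41, sR=12/13, mL=288/533, mR=-534/533
obs B: pose=(-2,2,N) → sL=120/37, sR=120, mL=-4320/37, mR=2100/37
sensor matrix S = [[60/41, 12/13], [120/37, 120]]; det S = 3404160/19721
solve [mL_A; mL_B] = S·[w00; w01] and [mR_A; mR_B] = S·[w10; w11]:
  w00 = 1, w01 = -1, w10 = -1, w11 = 1/2

1 -1 -1 1/2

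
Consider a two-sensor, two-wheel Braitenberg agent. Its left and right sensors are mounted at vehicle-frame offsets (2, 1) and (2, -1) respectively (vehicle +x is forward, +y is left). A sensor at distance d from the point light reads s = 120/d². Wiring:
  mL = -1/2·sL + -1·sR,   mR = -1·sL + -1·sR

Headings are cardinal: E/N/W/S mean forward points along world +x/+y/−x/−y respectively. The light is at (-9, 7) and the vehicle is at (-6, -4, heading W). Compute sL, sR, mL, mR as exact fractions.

left sensor world pos  = (-8, -5); dL² = 145
right sensor world pos = (-8, -3); dR² = 101
sL = 120/145 = 24/29
sR = 120/101 = 120/101
mL = -1/2·sL + -1·sR = -4692/2929
mR = -1·sL + -1·sR = -5904/2929

24/29 120/101 -4692/2929 -5904/2929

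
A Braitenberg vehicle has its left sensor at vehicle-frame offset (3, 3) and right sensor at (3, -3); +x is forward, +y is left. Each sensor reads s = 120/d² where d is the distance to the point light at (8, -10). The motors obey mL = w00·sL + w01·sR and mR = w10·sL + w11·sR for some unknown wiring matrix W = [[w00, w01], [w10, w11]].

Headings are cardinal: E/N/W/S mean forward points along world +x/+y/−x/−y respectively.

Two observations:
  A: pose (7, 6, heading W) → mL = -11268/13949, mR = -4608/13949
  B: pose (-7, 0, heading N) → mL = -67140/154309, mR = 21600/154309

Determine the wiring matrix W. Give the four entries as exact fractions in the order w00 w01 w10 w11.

obs A: pose=(7,6,W) → sL=24/37, sR=120/377, mL=-11268/13949, mR=-4608/13949
obs B: pose=(-7,0,N) → sL=120/493, sR=120/313, mL=-67140/154309, mR=21600/154309
sensor matrix S = [[24/37, 120/377], [120/493, 120/313]]; det S = 368513280/2152456241
solve [mL_A; mL_B] = S·[w00; w01] and [mR_A; mR_B] = S·[w10; w11]:
  w00 = -1, w01 = -1/2, w10 = -1, w11 = 1

-1 -1/2 -1 1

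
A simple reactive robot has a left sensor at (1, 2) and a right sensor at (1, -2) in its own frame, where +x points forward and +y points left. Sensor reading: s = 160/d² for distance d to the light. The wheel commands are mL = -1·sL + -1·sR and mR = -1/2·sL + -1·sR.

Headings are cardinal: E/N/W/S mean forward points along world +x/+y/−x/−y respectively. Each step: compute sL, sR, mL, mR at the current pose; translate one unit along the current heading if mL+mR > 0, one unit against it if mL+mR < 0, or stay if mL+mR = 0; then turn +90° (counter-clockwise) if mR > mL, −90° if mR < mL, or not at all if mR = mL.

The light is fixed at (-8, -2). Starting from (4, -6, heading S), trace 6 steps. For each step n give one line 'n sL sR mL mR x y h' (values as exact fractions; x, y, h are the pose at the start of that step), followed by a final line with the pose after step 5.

n=0: pose=(4,-6,S); sL=160/221, sR=32/25; mL=-11072/5525, mR=-9072/5525; mL+mR=-20144/5525 → advance -1; mR−mL=80/221 → turn +1·90°
n=1: pose=(4,-5,E); sL=16/17, sR=80/97; mL=-2912/1649, mR=-2136/1649; mL+mR=-5048/1649 → advance -1; mR−mL=8/17 → turn +1·90°
n=2: pose=(3,-5,N); sL=32/17, sR=160/173; mL=-8256/2941, mR=-5488/2941; mL+mR=-13744/2941 → advance -1; mR−mL=16/17 → turn +1·90°
n=3: pose=(3,-6,W); sL=20/17, sR=20/13; mL=-600/221, mR=-470/221; mL+mR=-1070/221 → advance -1; mR−mL=10/17 → turn +1·90°
n=4: pose=(4,-6,S); sL=160/221, sR=32/25; mL=-11072/5525, mR=-9072/5525; mL+mR=-20144/5525 → advance -1; mR−mL=80/221 → turn +1·90°
n=5: pose=(4,-5,E); sL=16/17, sR=80/97; mL=-2912/1649, mR=-2136/1649; mL+mR=-5048/1649 → advance -1; mR−mL=8/17 → turn +1·90°

0 160/221 32/25 -11072/5525 -9072/5525 4 -6 S
1 16/17 80/97 -2912/1649 -2136/1649 4 -5 E
2 32/17 160/173 -8256/2941 -5488/2941 3 -5 N
3 20/17 20/13 -600/221 -470/221 3 -6 W
4 160/221 32/25 -11072/5525 -9072/5525 4 -6 S
5 16/17 80/97 -2912/1649 -2136/1649 4 -5 E
final 3 -5 N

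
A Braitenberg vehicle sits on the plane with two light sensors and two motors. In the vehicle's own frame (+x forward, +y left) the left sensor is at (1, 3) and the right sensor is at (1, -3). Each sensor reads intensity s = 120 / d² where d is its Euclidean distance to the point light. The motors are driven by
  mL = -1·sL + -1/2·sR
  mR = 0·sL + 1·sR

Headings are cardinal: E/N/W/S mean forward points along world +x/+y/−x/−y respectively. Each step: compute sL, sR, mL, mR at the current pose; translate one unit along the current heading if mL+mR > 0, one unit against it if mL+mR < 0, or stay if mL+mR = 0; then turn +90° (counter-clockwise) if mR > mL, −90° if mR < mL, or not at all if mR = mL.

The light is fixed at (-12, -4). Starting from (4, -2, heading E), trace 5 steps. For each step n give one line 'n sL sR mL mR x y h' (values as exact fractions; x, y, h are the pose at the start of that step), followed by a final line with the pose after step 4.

n=0: pose=(4,-2,E); sL=60/157, sR=12/29; mL=-2682/4553, mR=12/29; mL+mR=-798/4553 → advance -1; mR−mL=4566/4553 → turn +1·90°
n=1: pose=(3,-2,N); sL=40/51, sR=40/111; mL=-1820/1887, mR=40/111; mL+mR=-380/629 → advance -1; mR−mL=2500/1887 → turn +1·90°
n=2: pose=(3,-3,W); sL=3/5, sR=30/53; mL=-234/265, mR=30/53; mL+mR=-84/265 → advance -1; mR−mL=384/265 → turn +1·90°
n=3: pose=(4,-3,S); sL=120/361, sR=120/169; mL=-41940/61009, mR=120/169; mL+mR=1380/61009 → advance +1; mR−mL=85260/61009 → turn +1·90°
n=4: pose=(4,-4,E); sL=60/149, sR=60/149; mL=-90/149, mR=60/149; mL+mR=-30/149 → advance -1; mR−mL=150/149 → turn +1·90°

0 60/157 12/29 -2682/4553 12/29 4 -2 E
1 40/51 40/111 -1820/1887 40/111 3 -2 N
2 3/5 30/53 -234/265 30/53 3 -3 W
3 120/361 120/169 -41940/61009 120/169 4 -3 S
4 60/149 60/149 -90/149 60/149 4 -4 E
final 3 -4 N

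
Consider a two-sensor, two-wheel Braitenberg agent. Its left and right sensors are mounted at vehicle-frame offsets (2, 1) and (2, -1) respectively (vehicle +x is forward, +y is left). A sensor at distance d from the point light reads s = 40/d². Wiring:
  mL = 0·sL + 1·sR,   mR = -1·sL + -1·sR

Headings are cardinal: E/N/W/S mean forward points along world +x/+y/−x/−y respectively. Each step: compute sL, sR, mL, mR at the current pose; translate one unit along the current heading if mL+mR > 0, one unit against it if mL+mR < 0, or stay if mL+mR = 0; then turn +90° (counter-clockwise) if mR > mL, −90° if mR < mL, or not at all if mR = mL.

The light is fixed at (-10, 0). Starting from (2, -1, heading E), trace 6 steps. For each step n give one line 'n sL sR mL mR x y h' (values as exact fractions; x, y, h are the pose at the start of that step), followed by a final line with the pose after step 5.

n=0: pose=(2,-1,E); sL=10/49, sR=1/5; mL=1/5, mR=-99/245; mL+mR=-10/49 → advance -1; mR−mL=-148/245 → turn -1·90°
n=1: pose=(1,-1,S); sL=40/153, sR=40/109; mL=40/109, mR=-10480/16677; mL+mR=-40/153 → advance -1; mR−mL=-16600/16677 → turn -1·90°
n=2: pose=(1,0,W); sL=20/41, sR=20/41; mL=20/41, mR=-40/41; mL+mR=-20/41 → advance -1; mR−mL=-60/41 → turn -1·90°
n=3: pose=(2,0,N); sL=8/25, sR=40/173; mL=40/173, mR=-2384/4325; mL+mR=-8/25 → advance -1; mR−mL=-3384/4325 → turn -1·90°
n=4: pose=(2,-1,E); sL=10/49, sR=1/5; mL=1/5, mR=-99/245; mL+mR=-10/49 → advance -1; mR−mL=-148/245 → turn -1·90°
n=5: pose=(1,-1,S); sL=40/153, sR=40/109; mL=40/109, mR=-10480/16677; mL+mR=-40/153 → advance -1; mR−mL=-16600/16677 → turn -1·90°

0 10/49 1/5 1/5 -99/245 2 -1 E
1 40/153 40/109 40/109 -10480/16677 1 -1 S
2 20/41 20/41 20/41 -40/41 1 0 W
3 8/25 40/173 40/173 -2384/4325 2 0 N
4 10/49 1/5 1/5 -99/245 2 -1 E
5 40/153 40/109 40/109 -10480/16677 1 -1 S
final 1 0 W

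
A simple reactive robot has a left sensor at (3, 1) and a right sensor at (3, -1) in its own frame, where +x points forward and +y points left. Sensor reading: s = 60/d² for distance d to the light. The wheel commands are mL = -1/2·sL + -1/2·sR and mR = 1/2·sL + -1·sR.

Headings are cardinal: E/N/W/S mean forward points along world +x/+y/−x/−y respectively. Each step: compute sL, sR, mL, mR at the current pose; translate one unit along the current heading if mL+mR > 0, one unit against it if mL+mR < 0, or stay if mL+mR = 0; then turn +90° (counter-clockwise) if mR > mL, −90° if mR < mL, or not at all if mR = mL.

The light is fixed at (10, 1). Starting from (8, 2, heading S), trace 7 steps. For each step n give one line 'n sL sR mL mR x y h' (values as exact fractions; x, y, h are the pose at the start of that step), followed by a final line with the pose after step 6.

0 12 60/13 -108/13 18/13 8 2 S
1 6 30 -18 -27 8 3 E
2 12 60/17 -132/17 42/17 7 3 S
3 15/4 15 -75/8 -105/8 7 4 E
4 20/3 12/5 -68/15 14/15 6 4 S
5 30/13 6 -54/13 -63/13 6 5 E
6 60/17 60/37 -1620/629 90/629 5 5 S
final 5 6 E

n=0: pose=(8,2,S); sL=12, sR=60/13; mL=-108/13, mR=18/13; mL+mR=-90/13 → advance -1; mR−mL=126/13 → turn +1·90°
n=1: pose=(8,3,E); sL=6, sR=30; mL=-18, mR=-27; mL+mR=-45 → advance -1; mR−mL=-9 → turn -1·90°
n=2: pose=(7,3,S); sL=12, sR=60/17; mL=-132/17, mR=42/17; mL+mR=-90/17 → advance -1; mR−mL=174/17 → turn +1·90°
n=3: pose=(7,4,E); sL=15/4, sR=15; mL=-75/8, mR=-105/8; mL+mR=-45/2 → advance -1; mR−mL=-15/4 → turn -1·90°
n=4: pose=(6,4,S); sL=20/3, sR=12/5; mL=-68/15, mR=14/15; mL+mR=-18/5 → advance -1; mR−mL=82/15 → turn +1·90°
n=5: pose=(6,5,E); sL=30/13, sR=6; mL=-54/13, mR=-63/13; mL+mR=-9 → advance -1; mR−mL=-9/13 → turn -1·90°
n=6: pose=(5,5,S); sL=60/17, sR=60/37; mL=-1620/629, mR=90/629; mL+mR=-90/37 → advance -1; mR−mL=1710/629 → turn +1·90°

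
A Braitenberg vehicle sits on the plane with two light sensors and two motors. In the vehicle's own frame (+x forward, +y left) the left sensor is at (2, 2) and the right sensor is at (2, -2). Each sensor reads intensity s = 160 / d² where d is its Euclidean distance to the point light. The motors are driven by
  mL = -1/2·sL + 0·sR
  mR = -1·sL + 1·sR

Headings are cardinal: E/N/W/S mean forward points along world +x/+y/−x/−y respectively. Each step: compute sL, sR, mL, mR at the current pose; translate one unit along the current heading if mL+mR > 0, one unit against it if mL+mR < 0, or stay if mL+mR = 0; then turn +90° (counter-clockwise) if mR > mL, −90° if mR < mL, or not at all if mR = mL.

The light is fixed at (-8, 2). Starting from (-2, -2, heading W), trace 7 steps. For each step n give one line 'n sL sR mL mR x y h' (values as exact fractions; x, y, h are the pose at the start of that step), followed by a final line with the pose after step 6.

n=0: pose=(-2,-2,W); sL=40/13, sR=8; mL=-20/13, mR=64/13; mL+mR=44/13 → advance +1; mR−mL=84/13 → turn +1·90°
n=1: pose=(-3,-2,S); sL=32/17, sR=32/9; mL=-16/17, mR=256/153; mL+mR=112/153 → advance +1; mR−mL=400/153 → turn +1·90°
n=2: pose=(-3,-3,E); sL=80/29, sR=80/49; mL=-40/29, mR=-1600/1421; mL+mR=-3560/1421 → advance -1; mR−mL=360/1421 → turn +1·90°
n=3: pose=(-4,-3,N); sL=160/13, sR=32/9; mL=-80/13, mR=-1024/117; mL+mR=-1744/117 → advance -1; mR−mL=-304/117 → turn -1·90°
n=4: pose=(-4,-4,E); sL=40/13, sR=8/5; mL=-20/13, mR=-96/65; mL+mR=-196/65 → advance -1; mR−mL=4/65 → turn +1·90°
n=5: pose=(-5,-4,N); sL=160/17, sR=160/41; mL=-80/17, mR=-3840/697; mL+mR=-7120/697 → advance -1; mR−mL=-560/697 → turn -1·90°
n=6: pose=(-5,-5,E); sL=16/5, sR=80/53; mL=-8/5, mR=-448/265; mL+mR=-872/265 → advance -1; mR−mL=-24/265 → turn -1·90°

0 40/13 8 -20/13 64/13 -2 -2 W
1 32/17 32/9 -16/17 256/153 -3 -2 S
2 80/29 80/49 -40/29 -1600/1421 -3 -3 E
3 160/13 32/9 -80/13 -1024/117 -4 -3 N
4 40/13 8/5 -20/13 -96/65 -4 -4 E
5 160/17 160/41 -80/17 -3840/697 -5 -4 N
6 16/5 80/53 -8/5 -448/265 -5 -5 E
final -6 -5 S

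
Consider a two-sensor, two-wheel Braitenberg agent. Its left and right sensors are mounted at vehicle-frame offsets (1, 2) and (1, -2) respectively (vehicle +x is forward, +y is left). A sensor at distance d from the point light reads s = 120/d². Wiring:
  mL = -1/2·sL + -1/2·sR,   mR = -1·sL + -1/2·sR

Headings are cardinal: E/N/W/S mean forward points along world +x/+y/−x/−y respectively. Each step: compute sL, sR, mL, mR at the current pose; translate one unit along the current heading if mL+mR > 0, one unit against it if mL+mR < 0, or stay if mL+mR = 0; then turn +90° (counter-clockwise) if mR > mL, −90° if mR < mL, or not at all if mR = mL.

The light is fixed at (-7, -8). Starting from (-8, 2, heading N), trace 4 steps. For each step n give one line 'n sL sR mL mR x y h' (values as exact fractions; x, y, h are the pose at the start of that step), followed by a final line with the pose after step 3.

n=0: pose=(-8,2,N); sL=12/13, sR=60/61; mL=-756/793, mR=-1122/793; mL+mR=-1878/793 → advance -1; mR−mL=-6/13 → turn -1·90°
n=1: pose=(-8,1,E); sL=120/121, sR=120/49; mL=-10200/5929, mR=-13140/5929; mL+mR=-23340/5929 → advance -1; mR−mL=-60/121 → turn -1·90°
n=2: pose=(-9,1,S); sL=15/8, sR=3/2; mL=-27/16, mR=-21/8; mL+mR=-69/16 → advance -1; mR−mL=-15/16 → turn -1·90°
n=3: pose=(-9,2,W); sL=120/73, sR=40/51; mL=-4520/3723, mR=-7580/3723; mL+mR=-12100/3723 → advance -1; mR−mL=-60/73 → turn -1·90°

0 12/13 60/61 -756/793 -1122/793 -8 2 N
1 120/121 120/49 -10200/5929 -13140/5929 -8 1 E
2 15/8 3/2 -27/16 -21/8 -9 1 S
3 120/73 40/51 -4520/3723 -7580/3723 -9 2 W
final -8 2 N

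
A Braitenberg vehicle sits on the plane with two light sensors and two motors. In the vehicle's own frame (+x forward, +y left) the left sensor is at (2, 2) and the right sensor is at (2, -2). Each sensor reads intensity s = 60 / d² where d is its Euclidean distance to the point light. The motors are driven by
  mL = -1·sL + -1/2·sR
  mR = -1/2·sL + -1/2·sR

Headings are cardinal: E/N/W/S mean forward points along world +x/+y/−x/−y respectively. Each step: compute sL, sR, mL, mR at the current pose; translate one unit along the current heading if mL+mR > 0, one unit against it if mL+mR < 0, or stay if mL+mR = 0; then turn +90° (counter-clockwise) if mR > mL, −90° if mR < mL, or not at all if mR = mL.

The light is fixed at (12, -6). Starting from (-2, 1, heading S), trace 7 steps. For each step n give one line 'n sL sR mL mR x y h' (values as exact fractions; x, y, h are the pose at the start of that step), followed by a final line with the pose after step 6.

n=0: pose=(-2,1,S); sL=60/169, sR=60/281; mL=-21930/47489, mR=-13500/47489; mL+mR=-35430/47489 → advance -1; mR−mL=30/169 → turn +1·90°
n=1: pose=(-2,2,E); sL=15/61, sR=1/3; mL=-151/366, mR=-53/183; mL+mR=-257/366 → advance -1; mR−mL=15/122 → turn +1·90°
n=2: pose=(-3,2,N); sL=60/389, sR=60/269; mL=-27810/104641, mR=-19740/104641; mL+mR=-47550/104641 → advance -1; mR−mL=30/389 → turn +1·90°
n=3: pose=(-3,1,W); sL=30/157, sR=6/37; mL=-1581/5809, mR=-1026/5809; mL+mR=-2607/5809 → advance -1; mR−mL=15/157 → turn +1·90°
n=4: pose=(-2,1,S); sL=60/169, sR=60/281; mL=-21930/47489, mR=-13500/47489; mL+mR=-35430/47489 → advance -1; mR−mL=30/169 → turn +1·90°
n=5: pose=(-2,2,E); sL=15/61, sR=1/3; mL=-151/366, mR=-53/183; mL+mR=-257/366 → advance -1; mR−mL=15/122 → turn +1·90°
n=6: pose=(-3,2,N); sL=60/389, sR=60/269; mL=-27810/104641, mR=-19740/104641; mL+mR=-47550/104641 → advance -1; mR−mL=30/389 → turn +1·90°

0 60/169 60/281 -21930/47489 -13500/47489 -2 1 S
1 15/61 1/3 -151/366 -53/183 -2 2 E
2 60/389 60/269 -27810/104641 -19740/104641 -3 2 N
3 30/157 6/37 -1581/5809 -1026/5809 -3 1 W
4 60/169 60/281 -21930/47489 -13500/47489 -2 1 S
5 15/61 1/3 -151/366 -53/183 -2 2 E
6 60/389 60/269 -27810/104641 -19740/104641 -3 2 N
final -3 1 W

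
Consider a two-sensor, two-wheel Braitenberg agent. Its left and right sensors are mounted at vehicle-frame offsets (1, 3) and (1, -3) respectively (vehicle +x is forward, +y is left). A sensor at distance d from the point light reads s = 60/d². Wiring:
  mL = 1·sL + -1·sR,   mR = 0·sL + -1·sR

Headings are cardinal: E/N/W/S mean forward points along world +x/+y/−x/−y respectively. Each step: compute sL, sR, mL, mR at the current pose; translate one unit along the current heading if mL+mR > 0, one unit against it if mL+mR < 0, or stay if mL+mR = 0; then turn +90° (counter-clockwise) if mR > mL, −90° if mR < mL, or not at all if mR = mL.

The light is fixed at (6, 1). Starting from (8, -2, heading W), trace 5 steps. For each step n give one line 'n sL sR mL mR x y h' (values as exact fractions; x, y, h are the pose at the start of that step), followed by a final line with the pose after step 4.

n=0: pose=(8,-2,W); sL=60/37, sR=60; mL=-2160/37, mR=-60; mL+mR=-4380/37 → advance -1; mR−mL=-60/37 → turn -1·90°
n=1: pose=(9,-2,N); sL=15, sR=3/2; mL=27/2, mR=-3/2; mL+mR=12 → advance +1; mR−mL=-15 → turn -1·90°
n=2: pose=(9,-1,E); sL=60/17, sR=60/41; mL=1440/697, mR=-60/41; mL+mR=420/697 → advance +1; mR−mL=-60/17 → turn -1·90°
n=3: pose=(10,-1,S); sL=30/29, sR=6; mL=-144/29, mR=-6; mL+mR=-318/29 → advance -1; mR−mL=-30/29 → turn -1·90°
n=4: pose=(10,0,W); sL=12/5, sR=60/13; mL=-144/65, mR=-60/13; mL+mR=-444/65 → advance -1; mR−mL=-12/5 → turn -1·90°

0 60/37 60 -2160/37 -60 8 -2 W
1 15 3/2 27/2 -3/2 9 -2 N
2 60/17 60/41 1440/697 -60/41 9 -1 E
3 30/29 6 -144/29 -6 10 -1 S
4 12/5 60/13 -144/65 -60/13 10 0 W
final 11 0 N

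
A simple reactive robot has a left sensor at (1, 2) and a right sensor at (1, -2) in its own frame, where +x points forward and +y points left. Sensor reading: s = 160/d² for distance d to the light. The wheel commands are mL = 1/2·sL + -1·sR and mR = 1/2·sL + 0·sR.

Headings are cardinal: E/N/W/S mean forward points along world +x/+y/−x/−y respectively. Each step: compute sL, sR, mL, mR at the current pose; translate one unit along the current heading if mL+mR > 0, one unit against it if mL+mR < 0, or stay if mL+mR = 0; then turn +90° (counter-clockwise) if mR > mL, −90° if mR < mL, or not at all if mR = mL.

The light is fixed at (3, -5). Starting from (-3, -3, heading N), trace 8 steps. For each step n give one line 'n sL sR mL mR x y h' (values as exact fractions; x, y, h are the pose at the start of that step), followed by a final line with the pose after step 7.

0 160/73 32/5 -1936/365 80/73 -3 -3 N
1 16/5 80/29 -168/145 8/5 -3 -4 W
2 32/5 160/81 496/405 16/5 -4 -4 S
3 4 4 -2 2 -4 -5 E
4 80/41 80/13 -2760/533 40/41 -4 -5 N
5 160/73 32/13 -1296/949 80/73 -4 -6 W
6 8 40/17 28/17 4 -3 -6 S
7 32/5 160/41 -144/205 16/5 -3 -7 E
final -2 -7 N

n=0: pose=(-3,-3,N); sL=160/73, sR=32/5; mL=-1936/365, mR=80/73; mL+mR=-1536/365 → advance -1; mR−mL=32/5 → turn +1·90°
n=1: pose=(-3,-4,W); sL=16/5, sR=80/29; mL=-168/145, mR=8/5; mL+mR=64/145 → advance +1; mR−mL=80/29 → turn +1·90°
n=2: pose=(-4,-4,S); sL=32/5, sR=160/81; mL=496/405, mR=16/5; mL+mR=1792/405 → advance +1; mR−mL=160/81 → turn +1·90°
n=3: pose=(-4,-5,E); sL=4, sR=4; mL=-2, mR=2; mL+mR=0 → advance +0; mR−mL=4 → turn +1·90°
n=4: pose=(-4,-5,N); sL=80/41, sR=80/13; mL=-2760/533, mR=40/41; mL+mR=-2240/533 → advance -1; mR−mL=80/13 → turn +1·90°
n=5: pose=(-4,-6,W); sL=160/73, sR=32/13; mL=-1296/949, mR=80/73; mL+mR=-256/949 → advance -1; mR−mL=32/13 → turn +1·90°
n=6: pose=(-3,-6,S); sL=8, sR=40/17; mL=28/17, mR=4; mL+mR=96/17 → advance +1; mR−mL=40/17 → turn +1·90°
n=7: pose=(-3,-7,E); sL=32/5, sR=160/41; mL=-144/205, mR=16/5; mL+mR=512/205 → advance +1; mR−mL=160/41 → turn +1·90°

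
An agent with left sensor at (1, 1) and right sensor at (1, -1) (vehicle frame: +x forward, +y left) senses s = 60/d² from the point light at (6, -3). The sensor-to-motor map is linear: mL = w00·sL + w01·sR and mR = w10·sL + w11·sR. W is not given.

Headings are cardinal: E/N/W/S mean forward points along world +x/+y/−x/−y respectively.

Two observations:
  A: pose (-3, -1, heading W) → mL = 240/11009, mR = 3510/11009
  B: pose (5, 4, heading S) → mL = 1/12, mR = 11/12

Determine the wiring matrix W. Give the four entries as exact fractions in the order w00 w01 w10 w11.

1/2 -1/2 1 -1/2

obs A: pose=(-3,-1,W) → sL=60/101, sR=60/109, mL=240/11009, mR=3510/11009
obs B: pose=(5,4,S) → sL=5/3, sR=3/2, mL=1/12, mR=11/12
sensor matrix S = [[60/101, 60/109], [5/3, 3/2]]; det S = -290/11009
solve [mL_A; mL_B] = S·[w00; w01] and [mR_A; mR_B] = S·[w10; w11]:
  w00 = 1/2, w01 = -1/2, w10 = 1, w11 = -1/2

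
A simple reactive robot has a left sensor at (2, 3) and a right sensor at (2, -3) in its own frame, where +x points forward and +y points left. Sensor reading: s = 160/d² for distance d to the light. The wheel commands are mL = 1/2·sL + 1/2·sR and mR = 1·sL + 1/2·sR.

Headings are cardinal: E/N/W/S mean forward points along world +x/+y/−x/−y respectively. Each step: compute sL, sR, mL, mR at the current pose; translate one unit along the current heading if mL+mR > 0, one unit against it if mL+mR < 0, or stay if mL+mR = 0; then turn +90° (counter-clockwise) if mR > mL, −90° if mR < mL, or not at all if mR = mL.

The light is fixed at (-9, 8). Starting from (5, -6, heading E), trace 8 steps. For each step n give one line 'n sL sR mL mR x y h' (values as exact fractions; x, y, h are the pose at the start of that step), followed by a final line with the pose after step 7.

n=0: pose=(5,-6,E); sL=160/377, sR=32/109; mL=14752/41093, mR=23472/41093; mL+mR=38224/41093 → advance +1; mR−mL=80/377 → turn +1·90°
n=1: pose=(6,-6,N); sL=5/9, sR=40/117; mL=35/78, mR=85/117; mL+mR=275/234 → advance +1; mR−mL=5/18 → turn +1·90°
n=2: pose=(6,-5,W); sL=32/85, sR=160/269; mL=11104/22865, mR=15408/22865; mL+mR=26512/22865 → advance +1; mR−mL=16/85 → turn +1·90°
n=3: pose=(5,-5,S); sL=80/257, sR=80/173; mL=17200/44461, mR=24120/44461; mL+mR=41320/44461 → advance +1; mR−mL=40/257 → turn +1·90°
n=4: pose=(5,-6,E); sL=160/377, sR=32/109; mL=14752/41093, mR=23472/41093; mL+mR=38224/41093 → advance +1; mR−mL=80/377 → turn +1·90°
n=5: pose=(6,-6,N); sL=5/9, sR=40/117; mL=35/78, mR=85/117; mL+mR=275/234 → advance +1; mR−mL=5/18 → turn +1·90°
n=6: pose=(6,-5,W); sL=32/85, sR=160/269; mL=11104/22865, mR=15408/22865; mL+mR=26512/22865 → advance +1; mR−mL=16/85 → turn +1·90°
n=7: pose=(5,-5,S); sL=80/257, sR=80/173; mL=17200/44461, mR=24120/44461; mL+mR=41320/44461 → advance +1; mR−mL=40/257 → turn +1·90°

0 160/377 32/109 14752/41093 23472/41093 5 -6 E
1 5/9 40/117 35/78 85/117 6 -6 N
2 32/85 160/269 11104/22865 15408/22865 6 -5 W
3 80/257 80/173 17200/44461 24120/44461 5 -5 S
4 160/377 32/109 14752/41093 23472/41093 5 -6 E
5 5/9 40/117 35/78 85/117 6 -6 N
6 32/85 160/269 11104/22865 15408/22865 6 -5 W
7 80/257 80/173 17200/44461 24120/44461 5 -5 S
final 5 -6 E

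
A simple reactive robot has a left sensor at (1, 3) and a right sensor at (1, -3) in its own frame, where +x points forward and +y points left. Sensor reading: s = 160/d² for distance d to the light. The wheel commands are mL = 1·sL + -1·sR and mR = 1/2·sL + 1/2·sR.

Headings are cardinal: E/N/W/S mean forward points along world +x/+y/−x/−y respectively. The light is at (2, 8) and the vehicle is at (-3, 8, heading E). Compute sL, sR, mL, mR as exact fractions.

32/5 32/5 0 32/5

left sensor world pos  = (-2, 11); dL² = 25
right sensor world pos = (-2, 5); dR² = 25
sL = 160/25 = 32/5
sR = 160/25 = 32/5
mL = 1·sL + -1·sR = 0
mR = 1/2·sL + 1/2·sR = 32/5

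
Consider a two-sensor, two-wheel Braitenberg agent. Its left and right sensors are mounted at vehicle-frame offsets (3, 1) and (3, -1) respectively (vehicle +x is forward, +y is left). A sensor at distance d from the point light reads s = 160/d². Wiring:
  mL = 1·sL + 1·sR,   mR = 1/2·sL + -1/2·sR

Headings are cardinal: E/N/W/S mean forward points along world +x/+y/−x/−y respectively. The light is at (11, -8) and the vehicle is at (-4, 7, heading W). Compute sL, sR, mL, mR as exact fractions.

4/13 8/29 220/377 6/377

left sensor world pos  = (-7, 6); dL² = 520
right sensor world pos = (-7, 8); dR² = 580
sL = 160/520 = 4/13
sR = 160/580 = 8/29
mL = 1·sL + 1·sR = 220/377
mR = 1/2·sL + -1/2·sR = 6/377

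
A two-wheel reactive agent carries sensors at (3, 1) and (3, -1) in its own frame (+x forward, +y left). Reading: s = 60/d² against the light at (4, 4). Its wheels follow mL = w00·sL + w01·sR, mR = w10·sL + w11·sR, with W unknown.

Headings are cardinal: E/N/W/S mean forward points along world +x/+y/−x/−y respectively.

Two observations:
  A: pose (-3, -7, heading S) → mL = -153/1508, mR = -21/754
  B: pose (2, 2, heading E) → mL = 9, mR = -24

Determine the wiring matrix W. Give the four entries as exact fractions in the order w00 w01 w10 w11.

1/2 -1 -1 1

obs A: pose=(-3,-7,S) → sL=15/58, sR=3/13, mL=-153/1508, mR=-21/754
obs B: pose=(2,2,E) → sL=30, sR=6, mL=9, mR=-24
sensor matrix S = [[15/58, 3/13], [30, 6]]; det S = -2025/377
solve [mL_A; mL_B] = S·[w00; w01] and [mR_A; mR_B] = S·[w10; w11]:
  w00 = 1/2, w01 = -1, w10 = -1, w11 = 1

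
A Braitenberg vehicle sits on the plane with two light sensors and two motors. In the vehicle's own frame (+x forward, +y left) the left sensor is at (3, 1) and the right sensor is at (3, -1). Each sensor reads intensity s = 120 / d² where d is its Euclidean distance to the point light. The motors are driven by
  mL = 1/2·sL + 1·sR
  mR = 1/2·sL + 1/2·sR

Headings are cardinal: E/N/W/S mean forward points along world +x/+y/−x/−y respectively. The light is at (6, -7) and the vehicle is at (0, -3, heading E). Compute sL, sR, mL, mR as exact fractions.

left sensor world pos  = (3, -2); dL² = 34
right sensor world pos = (3, -4); dR² = 18
sL = 120/34 = 60/17
sR = 120/18 = 20/3
mL = 1/2·sL + 1·sR = 430/51
mR = 1/2·sL + 1/2·sR = 260/51

60/17 20/3 430/51 260/51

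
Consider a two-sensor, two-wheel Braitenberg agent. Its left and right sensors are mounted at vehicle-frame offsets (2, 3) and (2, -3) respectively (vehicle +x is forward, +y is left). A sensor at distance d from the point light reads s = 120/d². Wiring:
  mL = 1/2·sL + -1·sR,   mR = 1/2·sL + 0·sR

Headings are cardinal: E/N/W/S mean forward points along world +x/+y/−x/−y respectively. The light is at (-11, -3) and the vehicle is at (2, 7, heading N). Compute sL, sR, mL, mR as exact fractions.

left sensor world pos  = (-1, 9); dL² = 244
right sensor world pos = (5, 9); dR² = 400
sL = 120/244 = 30/61
sR = 120/400 = 3/10
mL = 1/2·sL + -1·sR = -33/610
mR = 1/2·sL + 0·sR = 15/61

30/61 3/10 -33/610 15/61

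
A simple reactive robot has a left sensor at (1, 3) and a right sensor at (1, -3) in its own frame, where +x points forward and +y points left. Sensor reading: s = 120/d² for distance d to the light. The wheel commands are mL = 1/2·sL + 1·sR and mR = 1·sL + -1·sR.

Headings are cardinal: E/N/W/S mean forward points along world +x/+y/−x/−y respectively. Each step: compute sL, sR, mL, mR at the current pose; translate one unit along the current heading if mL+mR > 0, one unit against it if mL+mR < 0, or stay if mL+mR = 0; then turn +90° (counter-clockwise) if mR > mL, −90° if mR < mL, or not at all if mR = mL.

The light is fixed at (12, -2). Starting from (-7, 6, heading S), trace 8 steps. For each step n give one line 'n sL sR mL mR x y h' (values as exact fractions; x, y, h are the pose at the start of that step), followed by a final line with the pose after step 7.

0 24/61 120/533 13716/32513 5472/32513 -7 6 S
1 15/52 6/25 999/2600 63/1300 -7 5 W
2 120/593 120/353 92340/209329 -28800/209329 -8 5 N
3 60/241 60/193 20250/46513 -2880/46513 -8 6 E
4 24/61 120/533 13716/32513 5472/32513 -7 6 S
5 15/52 6/25 999/2600 63/1300 -7 5 W
6 120/593 120/353 92340/209329 -28800/209329 -8 5 N
7 60/241 60/193 20250/46513 -2880/46513 -8 6 E
final -7 6 S

n=0: pose=(-7,6,S); sL=24/61, sR=120/533; mL=13716/32513, mR=5472/32513; mL+mR=36/61 → advance +1; mR−mL=-8244/32513 → turn -1·90°
n=1: pose=(-7,5,W); sL=15/52, sR=6/25; mL=999/2600, mR=63/1300; mL+mR=45/104 → advance +1; mR−mL=-873/2600 → turn -1·90°
n=2: pose=(-8,5,N); sL=120/593, sR=120/353; mL=92340/209329, mR=-28800/209329; mL+mR=180/593 → advance +1; mR−mL=-121140/209329 → turn -1·90°
n=3: pose=(-8,6,E); sL=60/241, sR=60/193; mL=20250/46513, mR=-2880/46513; mL+mR=90/241 → advance +1; mR−mL=-23130/46513 → turn -1·90°
n=4: pose=(-7,6,S); sL=24/61, sR=120/533; mL=13716/32513, mR=5472/32513; mL+mR=36/61 → advance +1; mR−mL=-8244/32513 → turn -1·90°
n=5: pose=(-7,5,W); sL=15/52, sR=6/25; mL=999/2600, mR=63/1300; mL+mR=45/104 → advance +1; mR−mL=-873/2600 → turn -1·90°
n=6: pose=(-8,5,N); sL=120/593, sR=120/353; mL=92340/209329, mR=-28800/209329; mL+mR=180/593 → advance +1; mR−mL=-121140/209329 → turn -1·90°
n=7: pose=(-8,6,E); sL=60/241, sR=60/193; mL=20250/46513, mR=-2880/46513; mL+mR=90/241 → advance +1; mR−mL=-23130/46513 → turn -1·90°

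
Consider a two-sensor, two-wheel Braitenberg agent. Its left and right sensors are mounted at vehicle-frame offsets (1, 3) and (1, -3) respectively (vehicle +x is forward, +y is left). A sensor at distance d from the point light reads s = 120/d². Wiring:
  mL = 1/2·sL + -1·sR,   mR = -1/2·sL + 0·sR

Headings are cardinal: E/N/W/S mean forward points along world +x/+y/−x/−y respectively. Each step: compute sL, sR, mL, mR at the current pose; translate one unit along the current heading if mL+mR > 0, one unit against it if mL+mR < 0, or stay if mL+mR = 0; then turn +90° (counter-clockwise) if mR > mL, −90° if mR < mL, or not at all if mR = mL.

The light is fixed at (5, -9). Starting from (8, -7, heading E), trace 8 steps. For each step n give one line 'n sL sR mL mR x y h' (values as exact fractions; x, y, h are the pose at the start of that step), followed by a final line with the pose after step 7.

0 120/41 120/17 -3900/697 -60/41 8 -7 E
1 12 60/17 42/17 -6 7 -7 N
2 24/5 120/13 -444/65 -12/5 7 -8 E
3 15 6 3/2 -15/2 6 -8 N
4 120/13 120/13 -60/13 -60/13 6 -9 E
5 12 12 -6 -6 5 -9 E
6 40/3 40/3 -20/3 -20/3 4 -9 E
7 12 12 -6 -6 3 -9 E
final 2 -9 E

n=0: pose=(8,-7,E); sL=120/41, sR=120/17; mL=-3900/697, mR=-60/41; mL+mR=-120/17 → advance -1; mR−mL=2880/697 → turn +1·90°
n=1: pose=(7,-7,N); sL=12, sR=60/17; mL=42/17, mR=-6; mL+mR=-60/17 → advance -1; mR−mL=-144/17 → turn -1·90°
n=2: pose=(7,-8,E); sL=24/5, sR=120/13; mL=-444/65, mR=-12/5; mL+mR=-120/13 → advance -1; mR−mL=288/65 → turn +1·90°
n=3: pose=(6,-8,N); sL=15, sR=6; mL=3/2, mR=-15/2; mL+mR=-6 → advance -1; mR−mL=-9 → turn -1·90°
n=4: pose=(6,-9,E); sL=120/13, sR=120/13; mL=-60/13, mR=-60/13; mL+mR=-120/13 → advance -1; mR−mL=0 → turn +0·90°
n=5: pose=(5,-9,E); sL=12, sR=12; mL=-6, mR=-6; mL+mR=-12 → advance -1; mR−mL=0 → turn +0·90°
n=6: pose=(4,-9,E); sL=40/3, sR=40/3; mL=-20/3, mR=-20/3; mL+mR=-40/3 → advance -1; mR−mL=0 → turn +0·90°
n=7: pose=(3,-9,E); sL=12, sR=12; mL=-6, mR=-6; mL+mR=-12 → advance -1; mR−mL=0 → turn +0·90°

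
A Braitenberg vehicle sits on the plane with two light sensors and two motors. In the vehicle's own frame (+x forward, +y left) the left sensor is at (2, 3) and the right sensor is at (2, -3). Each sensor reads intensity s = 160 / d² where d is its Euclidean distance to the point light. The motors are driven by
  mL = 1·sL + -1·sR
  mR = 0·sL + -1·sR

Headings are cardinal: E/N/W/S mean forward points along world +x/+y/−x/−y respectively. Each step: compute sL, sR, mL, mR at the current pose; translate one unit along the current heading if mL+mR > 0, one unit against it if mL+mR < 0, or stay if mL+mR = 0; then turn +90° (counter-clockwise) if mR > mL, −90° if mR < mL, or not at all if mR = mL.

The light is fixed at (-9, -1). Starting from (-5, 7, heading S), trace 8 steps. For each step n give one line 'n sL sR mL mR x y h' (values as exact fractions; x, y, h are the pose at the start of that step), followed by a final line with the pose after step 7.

n=0: pose=(-5,7,S); sL=32/17, sR=160/37; mL=-1536/629, mR=-160/37; mL+mR=-4256/629 → advance -1; mR−mL=-32/17 → turn -1·90°
n=1: pose=(-5,8,W); sL=4, sR=40/37; mL=108/37, mR=-40/37; mL+mR=68/37 → advance +1; mR−mL=-4 → turn -1·90°
n=2: pose=(-6,8,N); sL=160/121, sR=160/157; mL=5760/18997, mR=-160/157; mL+mR=-13600/18997 → advance -1; mR−mL=-160/121 → turn -1·90°
n=3: pose=(-6,7,E); sL=80/73, sR=16/5; mL=-768/365, mR=-16/5; mL+mR=-1936/365 → advance -1; mR−mL=-80/73 → turn -1·90°
n=4: pose=(-7,7,S); sL=160/61, sR=160/37; mL=-3840/2257, mR=-160/37; mL+mR=-13600/2257 → advance -1; mR−mL=-160/61 → turn -1·90°
n=5: pose=(-7,8,W); sL=40/9, sR=10/9; mL=10/3, mR=-10/9; mL+mR=20/9 → advance +1; mR−mL=-40/9 → turn -1·90°
n=6: pose=(-8,8,N); sL=32/25, sR=160/137; mL=384/3425, mR=-160/137; mL+mR=-3616/3425 → advance -1; mR−mL=-32/25 → turn -1·90°
n=7: pose=(-8,7,E); sL=16/13, sR=80/17; mL=-768/221, mR=-80/17; mL+mR=-1808/221 → advance -1; mR−mL=-16/13 → turn -1·90°

0 32/17 160/37 -1536/629 -160/37 -5 7 S
1 4 40/37 108/37 -40/37 -5 8 W
2 160/121 160/157 5760/18997 -160/157 -6 8 N
3 80/73 16/5 -768/365 -16/5 -6 7 E
4 160/61 160/37 -3840/2257 -160/37 -7 7 S
5 40/9 10/9 10/3 -10/9 -7 8 W
6 32/25 160/137 384/3425 -160/137 -8 8 N
7 16/13 80/17 -768/221 -80/17 -8 7 E
final -9 7 S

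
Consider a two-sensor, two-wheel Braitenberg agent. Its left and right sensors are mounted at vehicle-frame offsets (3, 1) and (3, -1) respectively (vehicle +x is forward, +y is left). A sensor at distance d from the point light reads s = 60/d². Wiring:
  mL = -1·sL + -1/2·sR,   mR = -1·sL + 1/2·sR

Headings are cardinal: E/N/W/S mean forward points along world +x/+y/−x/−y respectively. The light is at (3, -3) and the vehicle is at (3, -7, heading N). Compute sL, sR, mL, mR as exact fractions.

left sensor world pos  = (2, -4); dL² = 2
right sensor world pos = (4, -4); dR² = 2
sL = 60/2 = 30
sR = 60/2 = 30
mL = -1·sL + -1/2·sR = -45
mR = -1·sL + 1/2·sR = -15

30 30 -45 -15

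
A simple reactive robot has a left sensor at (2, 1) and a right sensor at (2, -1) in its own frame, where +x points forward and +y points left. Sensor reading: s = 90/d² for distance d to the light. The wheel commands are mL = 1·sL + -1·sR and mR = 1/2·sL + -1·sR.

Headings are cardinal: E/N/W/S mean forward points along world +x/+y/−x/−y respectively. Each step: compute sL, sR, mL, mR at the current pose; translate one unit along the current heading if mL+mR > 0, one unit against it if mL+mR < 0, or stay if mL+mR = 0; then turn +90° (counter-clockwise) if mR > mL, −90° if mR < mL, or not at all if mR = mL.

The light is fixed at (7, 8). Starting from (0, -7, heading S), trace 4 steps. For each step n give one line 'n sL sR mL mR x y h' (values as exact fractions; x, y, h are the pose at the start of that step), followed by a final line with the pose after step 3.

0 18/65 90/353 504/22945 -2673/22945 0 -7 S
1 5/17 9/25 -28/425 -181/850 0 -6 W
2 90/193 90/169 -2160/32617 -9765/32617 1 -6 N
3 45/106 45/136 675/7208 -855/7208 1 -7 E
final 0 -7 S

n=0: pose=(0,-7,S); sL=18/65, sR=90/353; mL=504/22945, mR=-2673/22945; mL+mR=-2169/22945 → advance -1; mR−mL=-9/65 → turn -1·90°
n=1: pose=(0,-6,W); sL=5/17, sR=9/25; mL=-28/425, mR=-181/850; mL+mR=-237/850 → advance -1; mR−mL=-5/34 → turn -1·90°
n=2: pose=(1,-6,N); sL=90/193, sR=90/169; mL=-2160/32617, mR=-9765/32617; mL+mR=-11925/32617 → advance -1; mR−mL=-45/193 → turn -1·90°
n=3: pose=(1,-7,E); sL=45/106, sR=45/136; mL=675/7208, mR=-855/7208; mL+mR=-45/1802 → advance -1; mR−mL=-45/212 → turn -1·90°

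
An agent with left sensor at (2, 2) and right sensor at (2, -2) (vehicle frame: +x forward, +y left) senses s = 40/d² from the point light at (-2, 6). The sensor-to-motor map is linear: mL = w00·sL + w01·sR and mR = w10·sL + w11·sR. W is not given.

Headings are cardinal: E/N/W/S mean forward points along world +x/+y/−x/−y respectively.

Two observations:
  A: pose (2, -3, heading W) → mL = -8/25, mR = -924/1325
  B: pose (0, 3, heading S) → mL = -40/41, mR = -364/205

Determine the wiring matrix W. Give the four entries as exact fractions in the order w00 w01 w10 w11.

obs A: pose=(2,-3,W) → sL=8/25, sR=40/53, mL=-8/25, mR=-924/1325
obs B: pose=(0,3,S) → sL=40/41, sR=8/5, mL=-40/41, mR=-364/205
sensor matrix S = [[8/25, 40/53], [40/41, 8/5]]; det S = -60928/271625
solve [mL_A; mL_B] = S·[w00; w01] and [mR_A; mR_B] = S·[w10; w11]:
  w00 = -1, w01 = 0, w10 = -1, w11 = -1/2

-1 0 -1 -1/2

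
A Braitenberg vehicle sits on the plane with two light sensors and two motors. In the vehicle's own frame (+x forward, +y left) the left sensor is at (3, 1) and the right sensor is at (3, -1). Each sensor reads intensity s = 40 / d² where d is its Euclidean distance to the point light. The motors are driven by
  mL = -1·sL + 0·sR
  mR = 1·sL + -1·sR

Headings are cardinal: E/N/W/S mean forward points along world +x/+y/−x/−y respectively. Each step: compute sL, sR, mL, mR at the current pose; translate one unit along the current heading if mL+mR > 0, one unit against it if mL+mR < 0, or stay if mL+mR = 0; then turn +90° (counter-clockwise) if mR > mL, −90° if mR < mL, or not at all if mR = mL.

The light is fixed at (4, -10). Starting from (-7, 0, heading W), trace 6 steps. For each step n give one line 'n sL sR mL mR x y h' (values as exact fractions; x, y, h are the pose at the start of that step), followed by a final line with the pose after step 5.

0 40/277 40/317 -40/277 1600/87809 -7 0 W
1 4/13 4/17 -4/13 16/221 -6 0 S
2 40/193 40/149 -40/193 -1760/28757 -6 1 E
3 2/17 5/37 -2/17 -11/629 -7 1 N
4 40/277 40/317 -40/277 1600/87809 -7 0 W
5 4/13 4/17 -4/13 16/221 -6 0 S
final -6 1 E

n=0: pose=(-7,0,W); sL=40/277, sR=40/317; mL=-40/277, mR=1600/87809; mL+mR=-40/317 → advance -1; mR−mL=14280/87809 → turn +1·90°
n=1: pose=(-6,0,S); sL=4/13, sR=4/17; mL=-4/13, mR=16/221; mL+mR=-4/17 → advance -1; mR−mL=84/221 → turn +1·90°
n=2: pose=(-6,1,E); sL=40/193, sR=40/149; mL=-40/193, mR=-1760/28757; mL+mR=-40/149 → advance -1; mR−mL=4200/28757 → turn +1·90°
n=3: pose=(-7,1,N); sL=2/17, sR=5/37; mL=-2/17, mR=-11/629; mL+mR=-5/37 → advance -1; mR−mL=63/629 → turn +1·90°
n=4: pose=(-7,0,W); sL=40/277, sR=40/317; mL=-40/277, mR=1600/87809; mL+mR=-40/317 → advance -1; mR−mL=14280/87809 → turn +1·90°
n=5: pose=(-6,0,S); sL=4/13, sR=4/17; mL=-4/13, mR=16/221; mL+mR=-4/17 → advance -1; mR−mL=84/221 → turn +1·90°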